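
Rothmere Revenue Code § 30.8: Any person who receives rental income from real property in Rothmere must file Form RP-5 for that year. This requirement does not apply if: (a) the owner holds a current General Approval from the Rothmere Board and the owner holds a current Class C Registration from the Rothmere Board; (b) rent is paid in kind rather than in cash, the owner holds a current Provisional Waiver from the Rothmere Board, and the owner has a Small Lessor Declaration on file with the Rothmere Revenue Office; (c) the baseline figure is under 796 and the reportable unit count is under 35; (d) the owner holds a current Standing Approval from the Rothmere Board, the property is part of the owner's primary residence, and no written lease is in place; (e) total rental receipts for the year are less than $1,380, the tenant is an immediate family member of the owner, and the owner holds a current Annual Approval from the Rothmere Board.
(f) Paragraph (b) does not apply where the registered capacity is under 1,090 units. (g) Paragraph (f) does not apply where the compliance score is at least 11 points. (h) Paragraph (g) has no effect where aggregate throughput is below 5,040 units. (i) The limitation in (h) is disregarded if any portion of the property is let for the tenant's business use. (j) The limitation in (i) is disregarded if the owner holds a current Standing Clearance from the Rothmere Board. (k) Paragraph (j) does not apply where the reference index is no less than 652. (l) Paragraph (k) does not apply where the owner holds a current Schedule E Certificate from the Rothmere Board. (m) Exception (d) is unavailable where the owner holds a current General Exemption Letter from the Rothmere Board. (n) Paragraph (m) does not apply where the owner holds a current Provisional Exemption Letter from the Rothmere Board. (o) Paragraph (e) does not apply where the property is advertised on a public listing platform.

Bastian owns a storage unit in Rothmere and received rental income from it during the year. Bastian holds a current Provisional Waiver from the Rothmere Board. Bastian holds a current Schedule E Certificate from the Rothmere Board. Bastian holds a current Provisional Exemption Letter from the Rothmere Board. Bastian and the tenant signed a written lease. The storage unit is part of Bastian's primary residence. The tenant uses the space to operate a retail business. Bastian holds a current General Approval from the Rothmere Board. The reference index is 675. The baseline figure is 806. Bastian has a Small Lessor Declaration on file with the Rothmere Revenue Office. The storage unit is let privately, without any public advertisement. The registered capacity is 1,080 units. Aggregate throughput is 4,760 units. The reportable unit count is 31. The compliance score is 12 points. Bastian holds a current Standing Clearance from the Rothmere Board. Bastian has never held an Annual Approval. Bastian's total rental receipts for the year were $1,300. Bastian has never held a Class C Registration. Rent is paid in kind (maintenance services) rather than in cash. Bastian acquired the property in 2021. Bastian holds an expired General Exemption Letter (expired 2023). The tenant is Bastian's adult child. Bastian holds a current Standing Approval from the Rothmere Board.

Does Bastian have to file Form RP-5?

Exception (a) fails — no current Class C Registration is held.
Exception (b) is satisfied on its face — rent is paid in kind; a current Provisional Waiver is held; a Small Lessor Declaration is on file. However, paragraphs (f)–(l) must be considered: (f) is engaged — the registered capacity is 1,080 units, under the 1,090 units limit. (g) is triggered (the compliance score is 12 points, meeting the 11 points threshold), but is displaced by (h): (h) operates against (g): aggregate throughput is 4,760 units, below the 5,040 units limit. (i) would limit (h) — the space is let for business use — but (j) sets (i) aside: (j) operates against (i): a current Standing Clearance is held. (k) is engaged (the reference index is 675, meeting the 652 threshold), but is set aside by (l): (l) applies — a current Schedule E Certificate is held. So (b) is unavailable.
Exception (c) fails — the baseline figure is 806, not under 796.
Exception (d) fails — a written lease is in place.
Exception (e) does not apply: there is no Annual Approval in force.
Every exception is unavailable, so the rule governs.

Yes — Bastian must file Form RP-5.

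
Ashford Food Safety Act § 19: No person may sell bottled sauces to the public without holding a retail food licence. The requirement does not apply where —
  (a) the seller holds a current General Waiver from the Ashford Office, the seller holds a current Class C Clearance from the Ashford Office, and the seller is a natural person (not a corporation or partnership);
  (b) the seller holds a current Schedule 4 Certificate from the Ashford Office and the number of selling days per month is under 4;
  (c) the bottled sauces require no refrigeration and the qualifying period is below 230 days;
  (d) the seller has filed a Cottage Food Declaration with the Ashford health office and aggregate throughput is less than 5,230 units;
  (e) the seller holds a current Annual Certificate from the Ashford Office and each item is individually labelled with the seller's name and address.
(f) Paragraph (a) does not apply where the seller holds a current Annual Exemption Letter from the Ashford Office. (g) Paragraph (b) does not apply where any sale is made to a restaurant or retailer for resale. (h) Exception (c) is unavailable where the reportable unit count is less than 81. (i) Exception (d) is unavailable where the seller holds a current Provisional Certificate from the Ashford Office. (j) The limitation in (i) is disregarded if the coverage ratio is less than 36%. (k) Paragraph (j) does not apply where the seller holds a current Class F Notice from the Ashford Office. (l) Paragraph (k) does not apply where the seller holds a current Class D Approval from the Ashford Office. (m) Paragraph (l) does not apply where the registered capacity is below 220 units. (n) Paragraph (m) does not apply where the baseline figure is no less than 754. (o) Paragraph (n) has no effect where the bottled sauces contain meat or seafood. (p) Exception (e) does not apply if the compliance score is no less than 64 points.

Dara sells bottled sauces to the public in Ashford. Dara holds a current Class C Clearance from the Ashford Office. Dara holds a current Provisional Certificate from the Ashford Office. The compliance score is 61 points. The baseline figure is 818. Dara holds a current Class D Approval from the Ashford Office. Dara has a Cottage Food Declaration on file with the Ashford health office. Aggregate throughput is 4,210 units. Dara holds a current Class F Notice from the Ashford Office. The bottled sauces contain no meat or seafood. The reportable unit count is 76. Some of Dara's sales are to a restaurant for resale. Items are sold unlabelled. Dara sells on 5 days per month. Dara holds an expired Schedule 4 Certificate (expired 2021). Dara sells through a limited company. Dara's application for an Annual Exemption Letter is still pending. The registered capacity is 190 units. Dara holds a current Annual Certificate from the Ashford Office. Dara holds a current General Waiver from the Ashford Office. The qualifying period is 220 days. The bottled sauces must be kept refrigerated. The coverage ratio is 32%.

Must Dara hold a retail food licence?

No — exception (d) applies; Dara is not required to hold a retail food licence.

Exception (a) fails — the seller operates through a limited company.
Exception (b) fails — the Schedule 4 Certificate is not current.
Exception (c) does not apply: the bottled sauces require refrigeration.
Exception (d): a Cottage Food Declaration is on file; aggregate throughput is 4,210 units, less than the 5,230 units limit — every condition holds. Applying paragraphs (i)–(o): (i) would limit (d) — a current Provisional Certificate is held — but (j) sets (i) aside: (j) is engaged — the coverage ratio is 32%, less than the 36% limit. (k) would limit (j) — a current Class F Notice is held — but (l) sets (k) aside: (l) is engaged — a current Class D Approval is held. (m) operates (the registered capacity is 190 units, below the 220 units limit), but is overridden by (n): (n) operates against (m): the baseline figure is 818, meeting the 754 threshold. (o) is not triggered (the bottled sauces contain no meat or seafood), so (n) stands. (d) remains available.
Exception (e) requires that each item is individually labelled with the seller's name and address; but items are sold unlabelled, so (e) is unavailable.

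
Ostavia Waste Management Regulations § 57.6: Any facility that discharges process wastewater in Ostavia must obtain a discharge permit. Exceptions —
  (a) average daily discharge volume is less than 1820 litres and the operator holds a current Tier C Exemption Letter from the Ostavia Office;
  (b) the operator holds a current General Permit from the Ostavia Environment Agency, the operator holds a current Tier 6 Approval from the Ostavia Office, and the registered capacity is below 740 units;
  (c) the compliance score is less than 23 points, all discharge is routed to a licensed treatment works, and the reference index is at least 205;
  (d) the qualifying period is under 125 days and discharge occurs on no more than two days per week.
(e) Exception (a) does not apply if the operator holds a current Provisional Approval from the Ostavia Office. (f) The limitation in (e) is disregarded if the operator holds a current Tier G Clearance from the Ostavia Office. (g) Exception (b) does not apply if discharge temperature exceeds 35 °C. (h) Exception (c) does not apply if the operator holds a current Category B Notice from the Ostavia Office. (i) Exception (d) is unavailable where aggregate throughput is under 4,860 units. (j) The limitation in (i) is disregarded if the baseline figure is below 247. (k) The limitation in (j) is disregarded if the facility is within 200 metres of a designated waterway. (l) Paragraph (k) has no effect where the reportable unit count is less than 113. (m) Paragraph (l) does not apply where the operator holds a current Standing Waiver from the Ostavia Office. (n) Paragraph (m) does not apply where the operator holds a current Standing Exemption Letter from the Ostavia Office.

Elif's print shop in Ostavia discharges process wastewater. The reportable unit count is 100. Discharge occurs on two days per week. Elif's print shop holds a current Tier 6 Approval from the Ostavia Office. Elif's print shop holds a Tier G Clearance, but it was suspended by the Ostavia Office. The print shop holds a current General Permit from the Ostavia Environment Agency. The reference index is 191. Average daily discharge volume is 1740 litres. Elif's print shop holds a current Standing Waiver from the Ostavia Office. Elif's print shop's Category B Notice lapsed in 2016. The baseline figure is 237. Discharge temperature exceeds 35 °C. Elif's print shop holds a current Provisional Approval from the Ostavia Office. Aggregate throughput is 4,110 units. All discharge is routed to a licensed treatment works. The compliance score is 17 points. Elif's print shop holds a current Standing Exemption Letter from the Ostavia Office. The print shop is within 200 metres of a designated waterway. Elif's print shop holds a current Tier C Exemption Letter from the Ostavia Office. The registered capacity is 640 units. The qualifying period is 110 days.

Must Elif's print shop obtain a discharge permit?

No — exception (d) applies; Elif's print shop is not required to obtain a discharge permit.

Exception (a) is satisfied on its face — average daily discharge volume is 1740 litres, less than the 1820 litres limit; a current Tier C Exemption Letter is held. But applying paragraphs (e)–(f): (e) operates against (a): a current Provisional Approval is held. (f) is inapplicable (there is no Tier G Clearance in force), so (e) stands. Exception (a) does not apply.
Exception (b) is satisfied on its face — a current General Permit is held; a current Tier 6 Approval is held; the registered capacity is 640 units, below the 740 units limit. Turning to paragraph (g): (g) is triggered — discharge temperature exceeds 35 °C. (b) is therefore removed.
Exception (c) requires that the reference index is at least 205; but the reference index is 191, short of 205, so (c) is unavailable.
All of (d)'s requirements are met (the qualifying period is 110 days, under the 125 days limit; discharge occurs on no more than two days per week). As to paragraphs (i)–(n): (i) would limit (d) — aggregate throughput is 4,110 units, under the 4,860 units limit — but (j) sets (i) aside: (j) operates against (i): the baseline figure is 237, below the 247 limit. (k) applies (the print shop is within 200 m of a designated waterway), but is itself disapplied by (l): (l) applies — the reportable unit count is 100, less than the 113 limit. (m) is engaged (a current Standing Waiver is held), but is itself disapplied by (n): (n) is triggered — a current Standing Exemption Letter is held. So (d) applies.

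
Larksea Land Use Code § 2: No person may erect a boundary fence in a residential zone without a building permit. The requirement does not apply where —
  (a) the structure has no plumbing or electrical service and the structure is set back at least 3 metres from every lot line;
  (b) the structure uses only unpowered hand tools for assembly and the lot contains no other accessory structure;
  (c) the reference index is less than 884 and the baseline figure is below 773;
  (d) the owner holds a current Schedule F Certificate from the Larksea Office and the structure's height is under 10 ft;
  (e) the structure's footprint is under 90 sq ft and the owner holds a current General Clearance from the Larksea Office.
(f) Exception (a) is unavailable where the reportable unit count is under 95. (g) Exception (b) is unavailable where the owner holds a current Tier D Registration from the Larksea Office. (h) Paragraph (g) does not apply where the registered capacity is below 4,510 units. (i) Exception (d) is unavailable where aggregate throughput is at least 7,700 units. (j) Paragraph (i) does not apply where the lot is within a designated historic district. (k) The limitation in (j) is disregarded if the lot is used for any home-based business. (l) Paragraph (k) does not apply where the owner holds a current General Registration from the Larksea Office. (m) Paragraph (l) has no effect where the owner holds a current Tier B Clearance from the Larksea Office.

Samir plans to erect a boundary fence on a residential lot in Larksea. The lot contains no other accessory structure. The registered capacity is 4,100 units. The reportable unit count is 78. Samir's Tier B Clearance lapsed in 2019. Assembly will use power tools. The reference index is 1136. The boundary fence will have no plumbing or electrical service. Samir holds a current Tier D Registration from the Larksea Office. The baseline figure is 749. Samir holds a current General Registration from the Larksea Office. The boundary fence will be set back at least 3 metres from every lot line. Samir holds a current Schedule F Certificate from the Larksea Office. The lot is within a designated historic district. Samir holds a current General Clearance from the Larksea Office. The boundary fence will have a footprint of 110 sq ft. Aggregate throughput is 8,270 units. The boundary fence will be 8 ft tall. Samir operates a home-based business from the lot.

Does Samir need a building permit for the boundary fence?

No — exception (d) applies; Samir does not need a building permit.

Exception (a)'s conditions are all satisfied: there is no plumbing or electrical service; the setback is at least 3 m on every side. However, paragraph (f) must be considered: (f) operates against (a): the reportable unit count is 78, under the 95 limit. (a) is therefore removed.
Exception (b) requires that the structure uses only unpowered hand tools for assembly; but assembly uses power tools, so (b) is unavailable.
Exception (c) requires that the reference index is less than 884; but the reference index is 1,136, not less than 884, so (c) is unavailable.
Exception (d)'s conditions are all satisfied: a current Schedule F Certificate is held; the structure's height is 8 ft, under the 10 ft limit. Applying paragraphs (i)–(m): (i) applies (aggregate throughput is 8,270 units, meeting the 7,700 units threshold), but is set aside by (j): (j) operates against (i): the lot is in a historic district. (k) would limit (j) — a home-based business operates on the lot — but (l) sets (k) aside: (l) applies — a current General Registration is held. (m) is not engaged (there is no Tier B Clearance in force), so (l) stands. (d) remains available.
Exception (e) requires that the structure's footprint is under 90 sq ft; but the structure's footprint is 110 sq ft, not under 90 sq ft, so (e) is unavailable.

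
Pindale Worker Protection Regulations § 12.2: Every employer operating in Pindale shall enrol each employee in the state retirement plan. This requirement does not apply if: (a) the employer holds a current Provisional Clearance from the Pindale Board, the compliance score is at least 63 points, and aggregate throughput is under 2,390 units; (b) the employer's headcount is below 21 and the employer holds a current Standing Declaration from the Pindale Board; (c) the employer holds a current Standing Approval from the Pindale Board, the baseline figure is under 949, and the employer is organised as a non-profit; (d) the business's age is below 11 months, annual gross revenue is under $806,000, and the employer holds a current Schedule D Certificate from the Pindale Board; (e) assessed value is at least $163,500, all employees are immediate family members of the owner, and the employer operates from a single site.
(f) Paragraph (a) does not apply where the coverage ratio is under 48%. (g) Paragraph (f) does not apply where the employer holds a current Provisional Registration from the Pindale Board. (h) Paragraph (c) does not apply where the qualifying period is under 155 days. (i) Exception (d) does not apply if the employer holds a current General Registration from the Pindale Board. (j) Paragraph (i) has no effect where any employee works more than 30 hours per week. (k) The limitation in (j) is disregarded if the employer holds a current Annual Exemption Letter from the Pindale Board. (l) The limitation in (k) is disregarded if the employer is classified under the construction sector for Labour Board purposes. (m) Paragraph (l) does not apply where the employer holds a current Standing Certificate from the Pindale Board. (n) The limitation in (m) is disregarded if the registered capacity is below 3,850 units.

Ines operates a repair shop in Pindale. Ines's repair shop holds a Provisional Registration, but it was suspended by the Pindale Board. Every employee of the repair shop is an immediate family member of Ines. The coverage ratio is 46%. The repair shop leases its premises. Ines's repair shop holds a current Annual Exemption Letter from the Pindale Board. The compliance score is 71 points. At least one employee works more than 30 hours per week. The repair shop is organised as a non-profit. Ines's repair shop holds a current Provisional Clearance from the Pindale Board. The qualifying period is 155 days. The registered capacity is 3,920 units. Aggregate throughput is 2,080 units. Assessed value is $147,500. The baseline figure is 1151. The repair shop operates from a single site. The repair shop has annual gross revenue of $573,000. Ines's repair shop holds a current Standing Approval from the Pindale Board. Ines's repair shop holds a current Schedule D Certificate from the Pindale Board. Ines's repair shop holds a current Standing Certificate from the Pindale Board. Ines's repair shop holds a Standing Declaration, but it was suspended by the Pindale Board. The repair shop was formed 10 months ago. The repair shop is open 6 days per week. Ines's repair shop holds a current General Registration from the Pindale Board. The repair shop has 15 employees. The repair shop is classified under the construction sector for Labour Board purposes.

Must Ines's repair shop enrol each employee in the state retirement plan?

Yes — Ines's repair shop must enrol each employee in the state retirement plan.

Exception (a): a current Provisional Clearance is held; the compliance score is 71 points, meeting the 63 points threshold; aggregate throughput is 2,080 units, under the 2,390 units limit — every condition holds. Turning to paragraphs (f)–(g): (f) operates against (a): the coverage ratio is 46%, under the 48% limit. (g), which would lift (f), is not engaged — there is no Provisional Registration in force. So (a) is unavailable.
Exception (b) fails — there is no Standing Declaration in force.
Exception (c) fails — the baseline figure is 1,151, not under 949.
All of (d)'s requirements are met (the business's age is 10 months, below the 11 months limit; annual gross revenue is $573,000, under the $806,000 limit; a current Schedule D Certificate is held). But applying paragraphs (i)–(n): (i) operates — a current General Registration is held. (j) is engaged (at least one employee exceeds 30 hours/week), but yields to (k): (k) operates — a current Annual Exemption Letter is held. (l) would limit (k) — the repair shop is classified under the construction sector — but (m) sets (l) aside: (m) operates — a current Standing Certificate is held. (n), which would lift (m), is not triggered — the registered capacity is 3,920 units, not below 3,850 units. (d) is therefore removed.
Exception (e) fails — assessed value is $147,500, short of $163,500.
No exception applies. The general rule governs.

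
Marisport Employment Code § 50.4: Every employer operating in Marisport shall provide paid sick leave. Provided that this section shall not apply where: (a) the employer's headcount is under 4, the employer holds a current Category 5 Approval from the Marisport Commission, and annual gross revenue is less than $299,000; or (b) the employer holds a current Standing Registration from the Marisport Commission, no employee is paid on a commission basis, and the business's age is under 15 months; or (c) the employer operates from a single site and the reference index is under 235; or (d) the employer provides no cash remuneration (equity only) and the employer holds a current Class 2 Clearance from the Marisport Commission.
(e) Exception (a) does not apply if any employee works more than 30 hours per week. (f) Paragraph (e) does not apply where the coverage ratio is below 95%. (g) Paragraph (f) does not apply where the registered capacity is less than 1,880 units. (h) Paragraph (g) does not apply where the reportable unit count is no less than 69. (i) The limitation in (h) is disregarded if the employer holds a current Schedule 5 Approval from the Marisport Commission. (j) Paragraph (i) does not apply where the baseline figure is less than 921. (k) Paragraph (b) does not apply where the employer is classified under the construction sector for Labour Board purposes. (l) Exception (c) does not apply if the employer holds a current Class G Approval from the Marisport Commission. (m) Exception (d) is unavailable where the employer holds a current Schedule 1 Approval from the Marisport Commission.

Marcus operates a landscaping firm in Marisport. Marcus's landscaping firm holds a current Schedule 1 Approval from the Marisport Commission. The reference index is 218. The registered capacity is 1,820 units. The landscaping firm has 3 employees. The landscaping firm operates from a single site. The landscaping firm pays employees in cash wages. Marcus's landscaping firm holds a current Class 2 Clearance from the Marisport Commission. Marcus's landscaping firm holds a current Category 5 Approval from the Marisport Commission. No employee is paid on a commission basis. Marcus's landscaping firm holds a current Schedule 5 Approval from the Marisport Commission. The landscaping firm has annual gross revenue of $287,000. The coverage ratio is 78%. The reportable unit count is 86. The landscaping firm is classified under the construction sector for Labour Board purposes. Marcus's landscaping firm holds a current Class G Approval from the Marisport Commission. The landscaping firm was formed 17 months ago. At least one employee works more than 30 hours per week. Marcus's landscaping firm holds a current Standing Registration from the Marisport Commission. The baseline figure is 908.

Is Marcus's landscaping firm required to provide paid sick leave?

Exception (a)'s conditions are all satisfied: the employer's headcount is 3, under the 4 limit; a current Category 5 Approval is held; annual gross revenue is $287,000, less than the $299,000 limit. As to paragraphs (e)–(j): (e) is engaged (at least one employee exceeds 30 hours/week), but is overridden by (f): (f) operates — the coverage ratio is 78%, below the 95% limit. (g) would limit (f) — the registered capacity is 1,820 units, less than the 1,880 units limit — but (h) sets (g) aside: (h) operates against (g): the reportable unit count is 86, meeting the 69 threshold. (i) is engaged (a current Schedule 5 Approval is held), but is set aside by (j): (j) is engaged — the baseline figure is 908, less than the 921 limit. Exception (a) stands.
Exception (b) requires that the business's age is under 15 months; but the business's age is 17 months, not under 15 months, so (b) is unavailable.
Exception (c)'s conditions are all satisfied: the employer operates from a single site; the reference index is 218, under the 235 limit. But applying paragraph (l): (l) operates against (c): a current Class G Approval is held. So (c) is unavailable.
Exception (d) does not apply: employees are paid cash wages.

No — exception (a) applies; Marcus's landscaping firm is not required to provide paid sick leave.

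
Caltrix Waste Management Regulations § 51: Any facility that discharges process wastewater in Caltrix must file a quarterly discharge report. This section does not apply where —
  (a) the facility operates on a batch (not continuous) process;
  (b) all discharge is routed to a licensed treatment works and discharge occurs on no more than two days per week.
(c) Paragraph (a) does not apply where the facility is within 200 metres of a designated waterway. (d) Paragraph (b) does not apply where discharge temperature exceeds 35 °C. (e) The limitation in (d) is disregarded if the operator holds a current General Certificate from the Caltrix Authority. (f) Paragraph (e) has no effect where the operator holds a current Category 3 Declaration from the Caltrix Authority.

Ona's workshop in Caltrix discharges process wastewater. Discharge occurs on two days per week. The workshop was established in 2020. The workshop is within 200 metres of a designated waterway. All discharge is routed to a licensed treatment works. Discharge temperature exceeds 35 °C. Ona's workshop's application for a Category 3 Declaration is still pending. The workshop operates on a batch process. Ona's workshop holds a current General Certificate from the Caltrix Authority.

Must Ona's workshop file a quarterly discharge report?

Exception (a)'s conditions are all satisfied: the facility operates on a batch process. However, paragraph (c) must be considered: (c) applies — the workshop is within 200 m of a designated waterway. So (a) is unavailable.
Exception (b)'s conditions are all satisfied: discharge is routed to a licensed treatment works; discharge occurs on no more than two days per week. Applying paragraphs (d)–(f): (d) would limit (b) — discharge temperature exceeds 35 °C — but (e) sets (d) aside: (e) operates against (d): a current General Certificate is held. (f), which would lift (e), is inapplicable — the Category 3 Declaration is not current. (b) remains available.

No — exception (b) applies; Ona's workshop is not required to file a quarterly discharge report.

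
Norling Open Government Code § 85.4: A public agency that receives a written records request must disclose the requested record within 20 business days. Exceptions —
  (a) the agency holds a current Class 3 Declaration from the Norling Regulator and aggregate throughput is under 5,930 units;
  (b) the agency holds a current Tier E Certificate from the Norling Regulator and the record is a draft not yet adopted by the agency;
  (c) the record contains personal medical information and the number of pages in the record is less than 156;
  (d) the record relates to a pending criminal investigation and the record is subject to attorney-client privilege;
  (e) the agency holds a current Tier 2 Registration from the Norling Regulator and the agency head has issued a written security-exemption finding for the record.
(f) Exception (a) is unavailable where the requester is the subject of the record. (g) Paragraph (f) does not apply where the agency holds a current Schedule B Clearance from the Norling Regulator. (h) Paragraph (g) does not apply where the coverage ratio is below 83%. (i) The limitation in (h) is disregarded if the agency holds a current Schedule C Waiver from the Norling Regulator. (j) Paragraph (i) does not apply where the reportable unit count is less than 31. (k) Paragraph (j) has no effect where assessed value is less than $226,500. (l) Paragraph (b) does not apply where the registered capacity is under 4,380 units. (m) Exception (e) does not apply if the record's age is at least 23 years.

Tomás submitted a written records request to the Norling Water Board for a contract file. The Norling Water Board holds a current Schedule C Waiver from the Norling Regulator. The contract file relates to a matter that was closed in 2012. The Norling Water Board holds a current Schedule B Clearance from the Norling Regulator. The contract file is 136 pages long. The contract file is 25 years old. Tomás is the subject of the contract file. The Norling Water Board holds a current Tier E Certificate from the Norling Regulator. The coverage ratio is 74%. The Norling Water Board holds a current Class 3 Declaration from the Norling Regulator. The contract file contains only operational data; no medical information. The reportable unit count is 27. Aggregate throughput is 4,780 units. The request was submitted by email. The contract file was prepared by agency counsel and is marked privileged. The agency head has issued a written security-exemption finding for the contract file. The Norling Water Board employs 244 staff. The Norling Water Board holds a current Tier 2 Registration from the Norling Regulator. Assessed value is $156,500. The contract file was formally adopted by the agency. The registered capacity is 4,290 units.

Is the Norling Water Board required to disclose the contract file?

Exception (a): a current Class 3 Declaration is held; aggregate throughput is 4,780 units, under the 5,930 units limit — every condition holds. As to paragraphs (f)–(k): (f) would limit (a) — Tomás is the subject of the contract file — but (g) sets (f) aside: (g) operates against (f): a current Schedule B Clearance is held. (h) operates (the coverage ratio is 74%, below the 83% limit), but is set aside by (i): (i) operates against (h): a current Schedule C Waiver is held. (j) would limit (i) — the reportable unit count is 27, less than the 31 limit — but (k) sets (j) aside: (k) operates against (j): assessed value is $156,500, less than the $226,500 limit. (a) remains available.
Exception (b) does not apply: the contract file has been formally adopted.
Exception (c) fails — the contract file contains only operational data.
Exception (d) does not apply: the contract file relates to a closed matter.
Exception (e): a current Tier 2 Registration is held; a written security-exemption finding has been issued — every condition holds. But applying paragraph (m): (m) is engaged — the record's age is 25 years, meeting the 23 years threshold. (e) is therefore removed.

No — exception (a) applies; the Norling Water Board is not required to disclose the contract file.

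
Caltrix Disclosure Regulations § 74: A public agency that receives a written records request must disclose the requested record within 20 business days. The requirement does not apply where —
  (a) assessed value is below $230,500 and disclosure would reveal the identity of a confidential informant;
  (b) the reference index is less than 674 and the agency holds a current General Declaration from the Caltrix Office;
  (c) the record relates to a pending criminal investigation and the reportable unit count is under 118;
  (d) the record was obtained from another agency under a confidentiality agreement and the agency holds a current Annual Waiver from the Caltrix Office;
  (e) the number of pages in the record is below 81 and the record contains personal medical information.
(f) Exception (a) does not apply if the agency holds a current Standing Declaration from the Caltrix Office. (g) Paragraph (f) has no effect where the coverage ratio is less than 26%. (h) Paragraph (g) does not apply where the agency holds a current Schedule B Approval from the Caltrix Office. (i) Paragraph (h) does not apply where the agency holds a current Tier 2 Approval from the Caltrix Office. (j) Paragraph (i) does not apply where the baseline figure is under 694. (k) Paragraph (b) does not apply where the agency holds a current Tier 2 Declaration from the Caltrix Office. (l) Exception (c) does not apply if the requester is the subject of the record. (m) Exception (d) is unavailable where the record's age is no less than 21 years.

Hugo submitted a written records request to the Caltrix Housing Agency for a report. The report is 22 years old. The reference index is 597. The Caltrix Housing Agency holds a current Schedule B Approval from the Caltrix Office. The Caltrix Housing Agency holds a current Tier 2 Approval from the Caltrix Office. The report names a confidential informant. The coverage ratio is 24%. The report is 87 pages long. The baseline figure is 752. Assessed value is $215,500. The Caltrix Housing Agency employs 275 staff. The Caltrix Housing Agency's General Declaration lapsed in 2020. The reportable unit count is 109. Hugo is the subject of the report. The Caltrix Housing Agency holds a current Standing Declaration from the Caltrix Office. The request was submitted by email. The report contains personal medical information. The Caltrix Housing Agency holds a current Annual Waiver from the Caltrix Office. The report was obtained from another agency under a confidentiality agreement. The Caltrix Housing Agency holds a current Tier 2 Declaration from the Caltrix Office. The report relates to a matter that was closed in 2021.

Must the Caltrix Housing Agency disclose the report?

No — exception (a) applies; the Caltrix Housing Agency is not required to disclose the report.

Exception (a): assessed value is $215,500, below the $230,500 limit; the report names a confidential informant — every condition holds. As to paragraphs (f)–(j): (f) would limit (a) — a current Standing Declaration is held — but (g) sets (f) aside: (g) operates against (f): the coverage ratio is 24%, less than the 26% limit. (h) is triggered (a current Schedule B Approval is held), but is set aside by (i): (i) operates against (h): a current Tier 2 Approval is held. (j), which would lift (i), is inapplicable — the baseline figure is 752, not under 694. (a) remains available.
Exception (b) does not apply: the General Declaration is not current.
Exception (c) fails — the report relates to a closed matter.
Exception (d): the report was obtained under a confidentiality agreement; a current Annual Waiver is held — every condition holds. But: (m) is triggered — the record's age is 22 years, meeting the 21 years threshold. (d) is therefore removed.
Exception (e) fails — the number of pages in the record is 87, not below 81.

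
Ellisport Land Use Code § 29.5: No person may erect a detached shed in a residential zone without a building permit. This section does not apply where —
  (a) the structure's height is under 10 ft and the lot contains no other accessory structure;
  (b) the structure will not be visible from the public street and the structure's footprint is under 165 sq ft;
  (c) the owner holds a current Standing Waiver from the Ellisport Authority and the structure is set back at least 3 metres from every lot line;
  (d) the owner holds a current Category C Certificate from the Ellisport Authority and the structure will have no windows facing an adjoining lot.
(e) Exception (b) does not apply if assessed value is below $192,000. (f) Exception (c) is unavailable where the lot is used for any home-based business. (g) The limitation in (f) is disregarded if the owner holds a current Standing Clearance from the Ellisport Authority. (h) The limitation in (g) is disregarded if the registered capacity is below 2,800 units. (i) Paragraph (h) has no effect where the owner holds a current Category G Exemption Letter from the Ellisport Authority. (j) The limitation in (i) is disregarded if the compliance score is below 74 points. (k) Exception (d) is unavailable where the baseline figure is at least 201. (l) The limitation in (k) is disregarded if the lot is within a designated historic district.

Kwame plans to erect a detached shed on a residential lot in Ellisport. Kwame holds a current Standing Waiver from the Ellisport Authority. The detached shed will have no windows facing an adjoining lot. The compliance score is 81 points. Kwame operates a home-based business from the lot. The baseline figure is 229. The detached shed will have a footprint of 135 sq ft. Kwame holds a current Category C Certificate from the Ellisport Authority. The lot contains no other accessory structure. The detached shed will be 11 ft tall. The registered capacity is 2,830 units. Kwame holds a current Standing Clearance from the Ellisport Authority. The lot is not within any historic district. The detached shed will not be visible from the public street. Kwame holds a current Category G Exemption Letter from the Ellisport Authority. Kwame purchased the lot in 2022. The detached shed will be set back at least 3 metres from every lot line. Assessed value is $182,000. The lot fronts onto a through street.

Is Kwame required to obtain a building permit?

Exception (a) does not apply: the structure's height is 11 ft, not under 10 ft.
Exception (b)'s conditions are all satisfied: the structure will not be visible from the street; the structure's footprint is 135 sq ft, under the 165 sq ft limit. But applying paragraph (e): (e) is engaged — assessed value is $182,000, below the $192,000 limit. (b) is therefore removed.
All of (c)'s requirements are met (a current Standing Waiver is held; the setback is at least 3 m on every side). Applying paragraphs (f)–(j): (f) is triggered (a home-based business operates on the lot), but yields to (g): (g) operates — a current Standing Clearance is held. (h) is inapplicable (the registered capacity is 2,830 units, not below 2,800 units), so (g) stands. Exception (c) stands.
Exception (d)'s conditions are all satisfied: a current Category C Certificate is held; no windows face an adjoining lot. But: (k) operates against (d): the baseline figure is 229, meeting the 201 threshold. (l), which would lift (k), is inapplicable — the lot is not in a historic district. Exception (d) does not apply.

No — exception (c) applies; Kwame does not need a building permit.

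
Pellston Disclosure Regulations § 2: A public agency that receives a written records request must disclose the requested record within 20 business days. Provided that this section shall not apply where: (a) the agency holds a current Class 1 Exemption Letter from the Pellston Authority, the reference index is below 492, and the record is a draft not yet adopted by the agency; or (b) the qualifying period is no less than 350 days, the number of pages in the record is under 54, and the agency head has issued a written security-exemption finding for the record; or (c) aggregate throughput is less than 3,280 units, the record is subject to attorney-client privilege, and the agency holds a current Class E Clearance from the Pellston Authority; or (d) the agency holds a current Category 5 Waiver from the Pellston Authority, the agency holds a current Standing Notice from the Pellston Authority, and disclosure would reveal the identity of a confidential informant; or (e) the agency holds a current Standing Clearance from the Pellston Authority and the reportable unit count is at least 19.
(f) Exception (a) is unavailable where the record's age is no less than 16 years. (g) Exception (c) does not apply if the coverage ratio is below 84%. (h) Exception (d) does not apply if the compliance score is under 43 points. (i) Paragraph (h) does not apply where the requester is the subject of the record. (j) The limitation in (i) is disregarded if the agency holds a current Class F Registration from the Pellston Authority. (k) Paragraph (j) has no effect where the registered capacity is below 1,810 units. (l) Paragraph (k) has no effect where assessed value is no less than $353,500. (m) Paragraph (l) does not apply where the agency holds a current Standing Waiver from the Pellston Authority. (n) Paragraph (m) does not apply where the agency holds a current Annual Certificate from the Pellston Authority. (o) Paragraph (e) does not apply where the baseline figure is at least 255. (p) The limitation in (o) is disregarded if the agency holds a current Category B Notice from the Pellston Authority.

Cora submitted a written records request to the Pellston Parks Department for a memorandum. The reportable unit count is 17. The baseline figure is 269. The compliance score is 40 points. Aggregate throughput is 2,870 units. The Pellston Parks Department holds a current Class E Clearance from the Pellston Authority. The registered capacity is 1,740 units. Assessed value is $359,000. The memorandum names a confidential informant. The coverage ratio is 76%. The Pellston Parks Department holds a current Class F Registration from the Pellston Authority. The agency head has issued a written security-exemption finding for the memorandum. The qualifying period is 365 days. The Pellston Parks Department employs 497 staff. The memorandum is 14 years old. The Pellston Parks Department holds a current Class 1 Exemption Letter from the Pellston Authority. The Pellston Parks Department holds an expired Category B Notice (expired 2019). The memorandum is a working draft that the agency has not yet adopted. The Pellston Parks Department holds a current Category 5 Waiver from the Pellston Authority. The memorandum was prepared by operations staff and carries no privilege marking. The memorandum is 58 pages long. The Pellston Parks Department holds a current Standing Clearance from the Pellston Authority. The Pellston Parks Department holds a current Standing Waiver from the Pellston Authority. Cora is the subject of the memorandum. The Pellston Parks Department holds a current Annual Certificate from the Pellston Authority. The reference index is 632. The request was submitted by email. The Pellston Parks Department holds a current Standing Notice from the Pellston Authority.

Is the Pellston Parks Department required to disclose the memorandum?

Yes — the Pellston Parks Department must disclose the memorandum.

Exception (a) does not apply: the reference index is 632, not below 492.
Exception (b) does not apply: the number of pages in the record is 58, not under 54.
Exception (c) does not apply: the memorandum carries no privilege marking.
Exception (d): a current Category 5 Waiver is held; a current Standing Notice is held; the memorandum names a confidential informant — every condition holds. But: (h) is triggered — the compliance score is 40 points, under the 43 points limit. (i) would limit (h) — Cora is the subject of the memorandum — but (j) sets (i) aside: (j) applies — a current Class F Registration is held. (k) would limit (j) — the registered capacity is 1,740 units, below the 1,810 units limit — but (l) sets (k) aside: (l) operates against (k): assessed value is $359,000, meeting the $353,500 threshold. (m) operates (a current Standing Waiver is held), but is set aside by (n): (n) is engaged — a current Annual Certificate is held. So (d) is unavailable.
Exception (e) fails — the reportable unit count is 17, short of 19.
Every exception is unavailable, so the rule governs.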